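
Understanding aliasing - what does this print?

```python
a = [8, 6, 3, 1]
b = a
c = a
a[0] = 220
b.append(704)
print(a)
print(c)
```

Key concept: multiple aliases.
Step by step:
`a = [8, 6, 3, 1]` → a = [8, 6, 3, 1]
`b = a` → b = [8, 6, 3, 1] (same object as a)
`c = a` → c = [8, 6, 3, 1] (same object as a, b)
`a[0] = 220` → a = [220, 6, 3, 1] (same object as b, c); b = [220, 6, 3, 1] (same object as a, c); c = [220, 6, 3, 1] (same object as a, b)
`b.append(704)` → a = [220, 6, 3, 1, 704] (same object as b, c); b = [220, 6, 3, 1, 704] (same object as a, c); c = [220, 6, 3, 1, 704] (same object as a, b)
`print(a)` → prints [220, 6, 3, 1, 704]
`print(c)` → prints [220, 6, 3, 1, 704]

Answer:
[220, 6, 3, 1, 704]
[220, 6, 3, 1, 704]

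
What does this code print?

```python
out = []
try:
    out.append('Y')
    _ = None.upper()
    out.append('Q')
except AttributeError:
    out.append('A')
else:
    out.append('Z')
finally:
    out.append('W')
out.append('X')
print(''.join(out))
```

Execution trace: 'Y' (try body) → 'A' (except AttributeError) → 'W' (finally) → 'X' (after the try/except). Output: YAWX

Answer: YAWX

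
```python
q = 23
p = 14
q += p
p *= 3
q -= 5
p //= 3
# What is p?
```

Trace:
`q = 23` → q = 23
`p = 14` → p = 14
`q += p` → q = 37
`p *= 3` → p = 42
`q -= 5` → q = 32
`p //= 3` → p = 14
So p = 14

Answer: 14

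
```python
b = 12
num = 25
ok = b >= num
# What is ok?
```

Trace:
`b = 12` → b = 12
`num = 25` → num = 25
`ok = b >= num` → ok = False
So ok = False

Answer: False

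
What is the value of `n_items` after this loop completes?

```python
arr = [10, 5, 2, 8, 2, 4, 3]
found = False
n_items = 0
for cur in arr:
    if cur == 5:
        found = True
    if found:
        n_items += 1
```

Count elements after first 5 in [10, 5, 2, 8, 2, 4, 3]
`n_items` takes the values: 0 → 1 → 2 → 3 → 4 → 5 → 6

Answer: 6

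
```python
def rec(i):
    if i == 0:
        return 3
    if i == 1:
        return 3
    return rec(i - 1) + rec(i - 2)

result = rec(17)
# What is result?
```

Build up from base cases: rec(0)=3, rec(1)=3, rec(2)=6, rec(3)=9, rec(4)=15, rec(5)=24, rec(6)=39, ..., rec(17)=7752

Answer: 7752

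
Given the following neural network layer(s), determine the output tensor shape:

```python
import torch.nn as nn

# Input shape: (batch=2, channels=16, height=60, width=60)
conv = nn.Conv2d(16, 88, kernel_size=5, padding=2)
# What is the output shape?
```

Input: (2, 16, 60, 60) -> Output: (2, 88, 60, 60)

Answer: (2, 88, 60, 60)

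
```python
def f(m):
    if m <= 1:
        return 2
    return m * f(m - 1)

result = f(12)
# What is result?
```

f(12) = 12 * 11 * 10 * 9 * 8 * 7 * 6 * 5 * 4 * 3 * 2 * 2 = 958003200

Answer: 958003200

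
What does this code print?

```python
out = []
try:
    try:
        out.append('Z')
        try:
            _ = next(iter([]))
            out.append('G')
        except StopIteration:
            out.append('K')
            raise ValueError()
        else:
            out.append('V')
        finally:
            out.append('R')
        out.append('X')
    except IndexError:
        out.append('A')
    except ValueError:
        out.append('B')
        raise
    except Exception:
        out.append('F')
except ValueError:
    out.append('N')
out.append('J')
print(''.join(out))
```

Execution trace: 'Z' (try body) → 'K' (inner except StopIteration) → 'R' (inner finally) → 'B' (except ValueError) → 'N' (outer except ValueError) → 'J' (after the try/except). Output: ZKRBNJ

Answer: ZKRBNJ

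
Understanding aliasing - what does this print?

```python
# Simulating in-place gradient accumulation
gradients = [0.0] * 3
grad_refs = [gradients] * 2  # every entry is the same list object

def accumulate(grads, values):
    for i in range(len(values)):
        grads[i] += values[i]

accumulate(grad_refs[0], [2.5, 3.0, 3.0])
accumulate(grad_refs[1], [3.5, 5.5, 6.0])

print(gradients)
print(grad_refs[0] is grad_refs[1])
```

Key concept: gradient accumulation aliasing.
Step by step:
`gradients = [0.0] * 3` → gradients = [0.0, 0.0, 0.0]
`grad_refs = [gradients] * 2` → grad_refs = [[0.0, 0.0, 0.0], [0.0, 0.0, 0.0]]
`accumulate(grad_refs[0], [2.5, 3.0, 3.0])` → gradients = [2.5, 3.0, 3.0]; grad_refs = [[2.5, 3.0, 3.0], [2.5, 3.0, 3.0]]
`accumulate(grad_refs[1], [3.5, 5.5, 6.0])` → gradients = [6.0, 8.5, 9.0]; grad_refs = [[6.0, 8.5, 9.0], [6.0, 8.5, 9.0]]
`print(gradients)` → prints [6.0, 8.5, 9.0]
`print(grad_refs[0] is grad_refs[1])` → prints True

Answer:
[6.0, 8.5, 9.0]
True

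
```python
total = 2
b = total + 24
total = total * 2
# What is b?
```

Trace:
`total = 2` → total = 2
`b = total + 24` → b = 26
`total = total * 2` → total = 4
So b = 26

Answer: 26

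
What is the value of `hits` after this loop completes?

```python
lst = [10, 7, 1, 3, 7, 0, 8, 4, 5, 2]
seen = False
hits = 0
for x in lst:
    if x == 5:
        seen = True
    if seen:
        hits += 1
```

Count elements after first 5 in [10, 7, 1, 3, 7, 0, 8, 4, 5, 2]
`hits` takes the values: 0 → 1 → 2

Answer: 2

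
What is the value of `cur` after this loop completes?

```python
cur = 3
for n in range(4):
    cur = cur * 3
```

Multiply by 3, 4 times: 3 * 3^4 = 243
`cur` takes the values: 3 → 9 → 27 → 81 → 243

Answer: 243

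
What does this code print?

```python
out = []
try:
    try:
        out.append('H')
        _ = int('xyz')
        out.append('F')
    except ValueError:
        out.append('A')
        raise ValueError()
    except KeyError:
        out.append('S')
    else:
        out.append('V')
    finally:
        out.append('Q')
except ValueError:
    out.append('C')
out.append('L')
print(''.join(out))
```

Execution trace: 'H' (inner try body) → 'A' (inner except ValueError) → 'Q' (inner finally) → 'C' (outer except ValueError) → 'L' (after the try/except). Output: HAQCL

Answer: HAQCL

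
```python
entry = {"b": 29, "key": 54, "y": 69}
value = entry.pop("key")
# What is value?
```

Trace:
`entry = {"b": 29, "key": 54, "y": 69}` → entry = {'b': 29, 'key': 54, 'y': 69}
`value = entry.pop("key")` → entry = {'b': 29, 'y': 69}; value = 54
So value = 54

Answer: 54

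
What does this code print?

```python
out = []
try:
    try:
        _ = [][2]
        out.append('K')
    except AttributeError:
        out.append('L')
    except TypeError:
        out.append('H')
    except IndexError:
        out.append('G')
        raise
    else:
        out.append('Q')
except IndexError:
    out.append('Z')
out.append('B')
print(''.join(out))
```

Execution trace: 'G' (inner except IndexError) → 'Z' (outer except IndexError) → 'B' (after the try/except). Output: GZB

Answer: GZB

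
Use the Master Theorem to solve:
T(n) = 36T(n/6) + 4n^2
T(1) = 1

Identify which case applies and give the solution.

a=36, b=6, f(n)=4n^2. log_6(36) = 2. Since c=2 = 2, Case 2 applies: T(n) = Θ(n^log_b(a) · log n) = O(n^2 log n).

Answer: O(n^2 log n) - Case 2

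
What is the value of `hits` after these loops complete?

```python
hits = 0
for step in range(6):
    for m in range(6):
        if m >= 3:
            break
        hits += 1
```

Inner breaks at 3, outer runs 6 times
`hits` takes the values: 0 → 1 → 2 → 3 → 4 → 5 → 6 → 7 → 8 → 9 → 10 → 11 → 12 → 13 → 14 → 15 → 16 → 17 → 18

Answer: 18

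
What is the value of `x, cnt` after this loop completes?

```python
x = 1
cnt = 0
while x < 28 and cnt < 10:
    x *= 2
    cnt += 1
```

Double until >= 28 or 10 iterations
`x, cnt` takes the values: (1, 0) → (2, 0) → (2, 1) → (4, 1) → (4, 2) → (8, 2) → (8, 3) → (16, 3) → (16, 4) → (32, 4) → (32, 5)

Answer: 32, 5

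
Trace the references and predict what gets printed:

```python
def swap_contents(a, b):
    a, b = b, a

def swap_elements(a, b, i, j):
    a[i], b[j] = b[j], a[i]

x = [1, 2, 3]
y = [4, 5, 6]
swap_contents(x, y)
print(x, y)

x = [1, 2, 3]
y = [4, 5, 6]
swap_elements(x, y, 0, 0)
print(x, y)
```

Key concept: parameter rebinding vs mutation.
Step by step:
`x = [1, 2, 3]` → x = [1, 2, 3]
`y = [4, 5, 6]` → y = [4, 5, 6]
`swap_contents(x, y)` → no visible change to tracked variables
`print(x, y)` → prints [1, 2, 3] [4, 5, 6]
`x = [1, 2, 3]` → x = [1, 2, 3]
`y = [4, 5, 6]` → y = [4, 5, 6]
`swap_elements(x, y, 0, 0)` → x = [4, 2, 3]; y = [1, 5, 6]
`print(x, y)` → prints [4, 2, 3] [1, 5, 6]

Answer:
[1, 2, 3] [4, 5, 6]
[4, 2, 3] [1, 5, 6]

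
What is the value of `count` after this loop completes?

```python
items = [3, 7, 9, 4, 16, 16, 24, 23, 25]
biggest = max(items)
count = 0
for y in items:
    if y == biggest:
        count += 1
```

Count of max value 25 in [3, 7, 9, 4, 16, 16, 24, 23, 25]
`count` takes the values: 0 → 1

Answer: 1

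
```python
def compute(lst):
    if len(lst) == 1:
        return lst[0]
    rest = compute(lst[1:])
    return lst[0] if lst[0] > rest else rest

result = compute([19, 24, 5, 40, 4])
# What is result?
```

Recursive max over [19, 24, 5, 40, 4] = 40

Answer: 40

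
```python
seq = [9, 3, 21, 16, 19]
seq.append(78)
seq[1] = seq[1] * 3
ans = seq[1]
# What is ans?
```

Trace:
`seq = [9, 3, 21, 16, 19]` → seq = [9, 3, 21, 16, 19]
`seq.append(78)` → seq = [9, 3, 21, 16, 19, 78]
`seq[1] = seq[1] * 3` → seq = [9, 9, 21, 16, 19, 78]
`ans = seq[1]` → ans = 9
So ans = 9

Answer: 9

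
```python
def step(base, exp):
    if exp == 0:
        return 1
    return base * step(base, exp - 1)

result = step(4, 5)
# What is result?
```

step(4, 5) = 4 * 4 * 4 * 4 * 4 = 1024

Answer: 1024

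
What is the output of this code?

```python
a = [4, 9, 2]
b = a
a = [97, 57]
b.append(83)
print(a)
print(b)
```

Key concept: rebinding vs mutation: a is rebound to a new list, b still points at the original.
Step by step:
`a = [4, 9, 2]` → a = [4, 9, 2]
`b = a` → b = [4, 9, 2] (same object as a)
`a = [97, 57]` → a = [97, 57]
`b.append(83)` → b = [4, 9, 2, 83]
`print(a)` → prints [97, 57]
`print(b)` → prints [4, 9, 2, 83]

Answer:
[97, 57]
[4, 9, 2, 83]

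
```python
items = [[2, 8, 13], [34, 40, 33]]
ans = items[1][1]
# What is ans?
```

Trace:
`items = [[2, 8, 13], [34, 40, 33]]` → items = [[2, 8, 13], [34, 40, 33]]
`ans = items[1][1]` → ans = 40
So ans = 40

Answer: 40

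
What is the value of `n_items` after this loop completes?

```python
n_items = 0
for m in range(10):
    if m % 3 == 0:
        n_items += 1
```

Count numbers divisible by 3 in range(10)
`n_items` takes the values: 0 → 1 → 2 → 3 → 4

Answer: 4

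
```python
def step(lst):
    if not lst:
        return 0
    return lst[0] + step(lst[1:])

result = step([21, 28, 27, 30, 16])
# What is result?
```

21 + 28 + 27 + 30 + 16 + 0 = 122

Answer: 122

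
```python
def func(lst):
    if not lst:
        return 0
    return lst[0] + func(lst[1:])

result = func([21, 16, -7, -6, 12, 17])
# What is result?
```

21 + 16 + (-7) + (-6) + 12 + 17 + 0 = 53

Answer: 53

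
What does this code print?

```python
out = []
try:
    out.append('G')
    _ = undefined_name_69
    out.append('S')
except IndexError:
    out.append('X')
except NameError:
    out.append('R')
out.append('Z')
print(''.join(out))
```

Execution trace: 'G' (try body) → 'R' (except NameError) → 'Z' (after the try/except). Output: GRZ

Answer: GRZ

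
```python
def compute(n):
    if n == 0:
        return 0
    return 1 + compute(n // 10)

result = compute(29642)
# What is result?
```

Count of digits of 29642: 5

Answer: 5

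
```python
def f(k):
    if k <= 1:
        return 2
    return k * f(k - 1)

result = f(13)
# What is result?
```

f(13) = 13 * 12 * 11 * 10 * 9 * 8 * 7 * 6 * 5 * 4 * 3 * 2 * 2 = 12454041600

Answer: 12454041600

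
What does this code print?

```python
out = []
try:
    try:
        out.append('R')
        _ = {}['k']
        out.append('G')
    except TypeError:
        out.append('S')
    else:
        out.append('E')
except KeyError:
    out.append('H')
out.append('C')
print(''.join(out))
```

Execution trace: 'R' (inner try body) → 'H' (outer except KeyError) → 'C' (after the try/except). Output: RHC

Answer: RHC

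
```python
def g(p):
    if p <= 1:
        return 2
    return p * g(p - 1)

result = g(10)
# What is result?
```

g(10) = 10 * 9 * 8 * 7 * 6 * 5 * 4 * 3 * 2 * 2 = 7257600

Answer: 7257600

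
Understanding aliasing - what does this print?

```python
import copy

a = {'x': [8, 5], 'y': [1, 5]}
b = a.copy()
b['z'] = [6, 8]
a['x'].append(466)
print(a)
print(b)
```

Key concept: shallow copy of dict with mutable values.
Step by step:
`a = {'x': [8, 5], 'y': [1, 5]}` → a = {'x': [8, 5], 'y': [1, 5]}
`b = a.copy()` → b = {'x': [8, 5], 'y': [1, 5]}
`b['z'] = [6, 8]` → b = {'x': [8, 5], 'y': [1, 5], 'z': [6, 8]}
`a['x'].append(466)` → a = {'x': [8, 5, 466], 'y': [1, 5]}; b = {'x': [8, 5, 466], 'y': [1, 5], 'z': [6, 8]}
`print(a)` → prints {'x': [8, 5, 466], 'y': [1, 5]}
`print(b)` → prints {'x': [8, 5, 466], 'y': [1, 5], 'z': [6, 8]}

Answer:
{'x': [8, 5, 466], 'y': [1, 5]}
{'x': [8, 5, 466], 'y': [1, 5], 'z': [6, 8]}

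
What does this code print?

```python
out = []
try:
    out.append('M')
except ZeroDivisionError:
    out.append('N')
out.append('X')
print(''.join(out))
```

Execution trace: 'M' (try body, no exception) → 'X' (after the try/except). Output: MX

Answer: MX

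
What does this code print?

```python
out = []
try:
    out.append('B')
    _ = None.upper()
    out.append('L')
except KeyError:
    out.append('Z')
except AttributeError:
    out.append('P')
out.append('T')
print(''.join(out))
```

Execution trace: 'B' (try body) → 'P' (except AttributeError) → 'T' (after the try/except). Output: BPT

Answer: BPT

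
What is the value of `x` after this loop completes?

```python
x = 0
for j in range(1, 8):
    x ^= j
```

XOR of 1 to 7
`x` takes the values: 0 → 1 → 3 → 0 → 4 → 1 → 7 → 0

Answer: 0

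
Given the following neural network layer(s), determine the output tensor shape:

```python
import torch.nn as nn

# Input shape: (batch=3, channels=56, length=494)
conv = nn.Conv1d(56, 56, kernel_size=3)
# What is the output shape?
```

Input: (3, 56, 494) -> Output: (3, 56, 492)

Answer: (3, 56, 492)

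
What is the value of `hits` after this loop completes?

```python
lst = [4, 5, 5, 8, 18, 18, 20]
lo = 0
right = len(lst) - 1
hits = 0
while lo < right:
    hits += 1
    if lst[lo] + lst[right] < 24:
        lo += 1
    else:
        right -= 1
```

Steps to find pair summing to 24
`hits` takes the values: 0 → 1 → 2 → 3 → 4 → 5 → 6

Answer: 6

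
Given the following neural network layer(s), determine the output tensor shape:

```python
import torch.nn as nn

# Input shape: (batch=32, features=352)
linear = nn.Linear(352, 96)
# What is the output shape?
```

Input: (32, 352) -> Output: (32, 96)

Answer: (32, 96)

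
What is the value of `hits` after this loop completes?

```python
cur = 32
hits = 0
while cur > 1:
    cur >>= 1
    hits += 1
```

Count right shifts until 1
`hits` takes the values: 0 → 1 → 2 → 3 → 4 → 5

Answer: 5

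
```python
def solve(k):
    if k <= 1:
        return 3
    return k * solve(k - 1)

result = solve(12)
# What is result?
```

solve(12) = 12 * 11 * 10 * 9 * 8 * 7 * 6 * 5 * 4 * 3 * 2 * 3 = 1437004800

Answer: 1437004800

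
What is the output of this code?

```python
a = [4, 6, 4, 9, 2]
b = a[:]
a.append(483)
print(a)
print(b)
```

Key concept: slice [:] creates copy.
Step by step:
`a = [4, 6, 4, 9, 2]` → a = [4, 6, 4, 9, 2]
`b = a[:]` → b = [4, 6, 4, 9, 2]
`a.append(483)` → a = [4, 6, 4, 9, 2, 483]
`print(a)` → prints [4, 6, 4, 9, 2, 483]
`print(b)` → prints [4, 6, 4, 9, 2]

Answer:
[4, 6, 4, 9, 2, 483]
[4, 6, 4, 9, 2]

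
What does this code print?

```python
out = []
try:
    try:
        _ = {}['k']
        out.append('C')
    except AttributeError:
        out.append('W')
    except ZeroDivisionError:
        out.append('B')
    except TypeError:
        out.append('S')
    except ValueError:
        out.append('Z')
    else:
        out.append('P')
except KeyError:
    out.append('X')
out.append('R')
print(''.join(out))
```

Execution trace: 'X' (outer except KeyError) → 'R' (after the try/except). Output: XR

Answer: XR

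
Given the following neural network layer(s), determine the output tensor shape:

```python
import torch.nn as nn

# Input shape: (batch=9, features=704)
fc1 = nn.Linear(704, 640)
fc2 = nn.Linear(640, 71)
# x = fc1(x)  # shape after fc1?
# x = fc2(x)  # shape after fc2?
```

Input: (9, 704) -> after fc1: (9, 640) -> Output: (9, 71)

Answer: (9, 71)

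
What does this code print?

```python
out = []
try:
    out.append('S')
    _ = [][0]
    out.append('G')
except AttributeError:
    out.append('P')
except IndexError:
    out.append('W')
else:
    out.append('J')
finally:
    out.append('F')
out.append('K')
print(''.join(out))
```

Execution trace: 'S' (try body) → 'W' (except IndexError) → 'F' (finally) → 'K' (after the try/except). Output: SWFK

Answer: SWFK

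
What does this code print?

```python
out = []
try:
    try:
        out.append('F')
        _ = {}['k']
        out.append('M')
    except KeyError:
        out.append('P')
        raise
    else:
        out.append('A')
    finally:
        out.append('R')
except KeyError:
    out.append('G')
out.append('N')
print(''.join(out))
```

Execution trace: 'F' (inner try body) → 'P' (inner except KeyError) → 'R' (inner finally) → 'G' (outer except KeyError) → 'N' (after the try/except). Output: FPRGN

Answer: FPRGN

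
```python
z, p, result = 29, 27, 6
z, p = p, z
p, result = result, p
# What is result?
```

Trace:
`z, p, result = 29, 27, 6` → z = 29; p = 27; result = 6
`z, p = p, z` → z = 27; p = 29
`p, result = result, p` → p = 6; result = 29
So result = 29

Answer: 29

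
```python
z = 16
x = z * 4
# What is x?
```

Trace:
`z = 16` → z = 16
`x = z * 4` → x = 64
So x = 64

Answer: 64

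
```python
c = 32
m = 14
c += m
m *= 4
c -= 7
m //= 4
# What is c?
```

Trace:
`c = 32` → c = 32
`m = 14` → m = 14
`c += m` → c = 46
`m *= 4` → m = 56
`c -= 7` → c = 39
`m //= 4` → m = 14
So c = 39

Answer: 39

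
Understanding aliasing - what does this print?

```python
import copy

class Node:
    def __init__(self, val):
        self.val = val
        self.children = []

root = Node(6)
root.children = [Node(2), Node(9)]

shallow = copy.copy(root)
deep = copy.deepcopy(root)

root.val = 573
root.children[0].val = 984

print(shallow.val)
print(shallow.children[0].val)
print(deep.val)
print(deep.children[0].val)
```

Key concept: deep copy with custom objects.
Step by step:
`root = Node(6)` → root = Node(val=6, children=[])
`root.children = [Node(2), Node(9)]` → root = Node(val=6, children=[Node(val=2, children=[]), Node(val=9, children=[])])
`shallow = copy.copy(root)` → shallow = Node(val=6, children=[Node(val=2, children=[]), Node(val=9, children=[])])
`deep = copy.deepcopy(root)` → deep = Node(val=6, children=[Node(val=2, children=[]), Node(val=9, children=[])])
`root.val = 573` → root = Node(val=573, children=[Node(val=2, children=[]), Node(val=9, children=[])])
`root.children[0].val = 984` → root = Node(val=573, children=[Node(val=984, children=[]), Node(val=9, children=[])]); shallow = Node(val=6, children=[Node(val=984, children=[]), Node(val=9, children=[])])
`print(shallow.val)` → prints 6
`print(shallow.children[0].val)` → prints 984
`print(deep.val)` → prints 6
`print(deep.children[0].val)` → prints 2

Answer:
6
984
6
2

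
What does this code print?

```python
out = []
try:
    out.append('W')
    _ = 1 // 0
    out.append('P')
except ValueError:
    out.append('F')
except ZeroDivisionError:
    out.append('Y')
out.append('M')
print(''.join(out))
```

Execution trace: 'W' (try body) → 'Y' (except ZeroDivisionError) → 'M' (after the try/except). Output: WYM

Answer: WYM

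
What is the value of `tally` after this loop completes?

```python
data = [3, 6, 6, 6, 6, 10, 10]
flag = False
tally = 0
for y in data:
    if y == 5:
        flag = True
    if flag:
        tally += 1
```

Count elements after first 5 in [3, 6, 6, 6, 6, 10, 10]
`tally` takes the values: 0

Answer: 0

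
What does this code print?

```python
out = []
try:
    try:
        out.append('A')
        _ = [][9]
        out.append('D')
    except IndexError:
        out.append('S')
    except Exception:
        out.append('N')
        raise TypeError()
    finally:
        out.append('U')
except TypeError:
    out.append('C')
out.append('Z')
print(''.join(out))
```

Execution trace: 'A' (try body) → 'S' (except IndexError) → 'U' (finally) → 'Z' (after the try/except). Output: ASUZ

Answer: ASUZ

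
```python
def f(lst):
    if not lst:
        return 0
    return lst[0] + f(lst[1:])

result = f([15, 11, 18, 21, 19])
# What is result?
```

15 + 11 + 18 + 21 + 19 + 0 = 84

Answer: 84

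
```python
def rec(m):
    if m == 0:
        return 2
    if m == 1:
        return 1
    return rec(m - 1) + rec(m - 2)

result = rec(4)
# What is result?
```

Build up from base cases: rec(0)=2, rec(1)=1, rec(2)=3, rec(3)=4, rec(4)=7

Answer: 7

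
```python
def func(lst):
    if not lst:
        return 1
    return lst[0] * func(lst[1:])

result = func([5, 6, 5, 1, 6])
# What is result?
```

Product over [5, 6, 5, 1, 6] = 5 * 6 * 5 * 1 * 6 = 900

Answer: 900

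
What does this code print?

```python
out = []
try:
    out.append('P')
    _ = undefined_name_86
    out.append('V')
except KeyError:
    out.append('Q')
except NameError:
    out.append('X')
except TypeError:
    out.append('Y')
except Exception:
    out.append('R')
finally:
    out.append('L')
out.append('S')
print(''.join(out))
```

Execution trace: 'P' (try body) → 'X' (except NameError) → 'L' (finally) → 'S' (after the try/except). Output: PXLS

Answer: PXLS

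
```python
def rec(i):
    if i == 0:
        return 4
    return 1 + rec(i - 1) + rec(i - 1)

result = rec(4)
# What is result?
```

rec(i) = 1 + 2·rec(i-1), rec(0)=4. Closed form: (4+1)·2^4 - 1 = 79.

Answer: 79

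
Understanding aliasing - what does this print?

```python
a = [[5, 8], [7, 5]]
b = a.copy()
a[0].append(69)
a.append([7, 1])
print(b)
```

Key concept: shallow copy with nested lists.
Step by step:
`a = [[5, 8], [7, 5]]` → a = [[5, 8], [7, 5]]
`b = a.copy()` → b = [[5, 8], [7, 5]]
`a[0].append(69)` → a = [[5, 8, 69], [7, 5]]; b = [[5, 8, 69], [7, 5]]
`a.append([7, 1])` → a = [[5, 8, 69], [7, 5], [7, 1]]
`print(b)` → prints [[5, 8, 69], [7, 5]]

Answer: [[5, 8, 69], [7, 5]]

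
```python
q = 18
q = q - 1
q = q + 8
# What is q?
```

Trace:
`q = 18` → q = 18
`q = q - 1` → q = 17
`q = q + 8` → q = 25
So q = 25

Answer: 25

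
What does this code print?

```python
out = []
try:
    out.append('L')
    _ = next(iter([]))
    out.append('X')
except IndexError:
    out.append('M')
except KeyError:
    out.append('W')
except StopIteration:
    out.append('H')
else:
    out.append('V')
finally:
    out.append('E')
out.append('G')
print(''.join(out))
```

Execution trace: 'L' (try body) → 'H' (except StopIteration) → 'E' (finally) → 'G' (after the try/except). Output: LHEG

Answer: LHEG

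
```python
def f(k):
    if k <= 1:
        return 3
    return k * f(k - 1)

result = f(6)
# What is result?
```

f(6) = 6 * 5 * 4 * 3 * 2 * 3 = 2160

Answer: 2160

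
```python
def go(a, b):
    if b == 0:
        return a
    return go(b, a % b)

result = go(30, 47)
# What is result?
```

go(30, 47) -> go(47, 30) -> go(30, 17) -> go(17, 13) -> go(13, 4) -> go(4, 1) -> go(1, 0) -> 1

Answer: 1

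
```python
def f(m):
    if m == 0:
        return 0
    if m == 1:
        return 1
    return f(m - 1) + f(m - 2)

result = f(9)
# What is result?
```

Build up from base cases: f(0)=0, f(1)=1, f(2)=1, f(3)=2, f(4)=3, f(5)=5, f(6)=8, ..., f(9)=34

Answer: 34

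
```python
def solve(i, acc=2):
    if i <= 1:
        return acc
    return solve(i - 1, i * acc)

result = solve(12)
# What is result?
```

Accumulator trace (n, acc): (12, 2) -> (11, 24) -> (10, 264) -> (9, 2640) -> (8, 23760) -> (7, 190080) -> (6, 1330560) -> (5, 7983360) -> (4, 39916800) -> (3, 159667200) -> (2, 479001600) -> (1, 958003200) -> return 958003200

Answer: 958003200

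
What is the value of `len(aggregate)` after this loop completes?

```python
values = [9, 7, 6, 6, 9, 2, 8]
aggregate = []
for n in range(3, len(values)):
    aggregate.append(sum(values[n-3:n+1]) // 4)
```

Number of 4-element averages
`aggregate` takes the values: [] → [7] → [7, 7] → [7, 7, 5] → [7, 7, 5, 6]
So `len(aggregate)` = 4

Answer: 4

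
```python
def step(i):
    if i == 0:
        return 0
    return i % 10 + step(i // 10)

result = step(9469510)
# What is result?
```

Sum of digits of 9469510: 0 + 1 + 5 + 9 + 6 + 4 + 9 = 34

Answer: 34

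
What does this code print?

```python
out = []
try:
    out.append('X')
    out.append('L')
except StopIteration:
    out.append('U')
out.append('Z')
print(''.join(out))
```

Execution trace: 'X' (try body) → 'L' (try body, no exception) → 'Z' (after the try/except). Output: XLZ

Answer: XLZ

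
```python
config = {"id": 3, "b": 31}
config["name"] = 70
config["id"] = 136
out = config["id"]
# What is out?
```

Trace:
`config = {"id": 3, "b": 31}` → config = {'id': 3, 'b': 31}
`config["name"] = 70` → config = {'id': 3, 'b': 31, 'name': 70}
`config["id"] = 136` → config = {'id': 136, 'b': 31, 'name': 70}
`out = config["id"]` → out = 136
So out = 136

Answer: 136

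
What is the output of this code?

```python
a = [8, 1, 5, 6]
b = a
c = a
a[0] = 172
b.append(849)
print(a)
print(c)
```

Key concept: multiple aliases.
Step by step:
`a = [8, 1, 5, 6]` → a = [8, 1, 5, 6]
`b = a` → b = [8, 1, 5, 6] (same object as a)
`c = a` → c = [8, 1, 5, 6] (same object as a, b)
`a[0] = 172` → a = [172, 1, 5, 6] (same object as b, c); b = [172, 1, 5, 6] (same object as a, c); c = [172, 1, 5, 6] (same object as a, b)
`b.append(849)` → a = [172, 1, 5, 6, 849] (same object as b, c); b = [172, 1, 5, 6, 849] (same object as a, c); c = [172, 1, 5, 6, 849] (same object as a, b)
`print(a)` → prints [172, 1, 5, 6, 849]
`print(c)` → prints [172, 1, 5, 6, 849]

Answer:
[172, 1, 5, 6, 849]
[172, 1, 5, 6, 849]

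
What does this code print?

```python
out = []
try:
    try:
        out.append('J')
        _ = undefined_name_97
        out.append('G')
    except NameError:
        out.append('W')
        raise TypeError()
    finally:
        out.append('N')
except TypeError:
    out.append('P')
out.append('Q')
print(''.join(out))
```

Execution trace: 'J' (inner try body) → 'W' (inner except NameError) → 'N' (inner finally) → 'P' (outer except TypeError) → 'Q' (after the try/except). Output: JWNPQ

Answer: JWNPQ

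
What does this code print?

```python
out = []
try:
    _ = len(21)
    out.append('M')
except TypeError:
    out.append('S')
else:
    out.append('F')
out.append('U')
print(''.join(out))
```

Execution trace: 'S' (except TypeError) → 'U' (after the try/except). Output: SU

Answer: SU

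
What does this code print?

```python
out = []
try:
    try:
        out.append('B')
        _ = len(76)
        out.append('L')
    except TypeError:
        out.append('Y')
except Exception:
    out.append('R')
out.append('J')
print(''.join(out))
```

Execution trace: 'B' (inner try body) → 'Y' (inner except TypeError) → 'J' (after the try/except). Output: BYJ

Answer: BYJ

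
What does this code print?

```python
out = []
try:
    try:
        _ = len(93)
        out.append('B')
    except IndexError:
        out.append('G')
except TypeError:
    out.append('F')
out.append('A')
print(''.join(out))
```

Execution trace: 'F' (outer except TypeError) → 'A' (after the try/except). Output: FA

Answer: FA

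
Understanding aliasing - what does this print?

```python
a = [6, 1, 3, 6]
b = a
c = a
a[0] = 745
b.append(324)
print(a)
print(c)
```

Key concept: multiple aliases.
Step by step:
`a = [6, 1, 3, 6]` → a = [6, 1, 3, 6]
`b = a` → b = [6, 1, 3, 6] (same object as a)
`c = a` → c = [6, 1, 3, 6] (same object as a, b)
`a[0] = 745` → a = [745, 1, 3, 6] (same object as b, c); b = [745, 1, 3, 6] (same object as a, c); c = [745, 1, 3, 6] (same object as a, b)
`b.append(324)` → a = [745, 1, 3, 6, 324] (same object as b, c); b = [745, 1, 3, 6, 324] (same object as a, c); c = [745, 1, 3, 6, 324] (same object as a, b)
`print(a)` → prints [745, 1, 3, 6, 324]
`print(c)` → prints [745, 1, 3, 6, 324]

Answer:
[745, 1, 3, 6, 324]
[745, 1, 3, 6, 324]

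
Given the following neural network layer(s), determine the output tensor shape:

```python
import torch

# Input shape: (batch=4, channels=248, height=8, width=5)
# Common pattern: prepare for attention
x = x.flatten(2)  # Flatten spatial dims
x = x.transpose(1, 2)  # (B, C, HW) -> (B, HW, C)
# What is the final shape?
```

Input: (4, 248, 8, 5) -> after flatten(2): (4, 248, 40) -> Output: (4, 40, 248)

Answer: (4, 40, 248)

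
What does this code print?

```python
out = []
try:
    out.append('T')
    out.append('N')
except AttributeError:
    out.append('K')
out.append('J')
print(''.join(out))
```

Execution trace: 'T' (try body) → 'N' (try body, no exception) → 'J' (after the try/except). Output: TNJ

Answer: TNJ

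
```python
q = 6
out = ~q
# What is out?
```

Trace:
`q = 6` → q = 6
`out = ~q` → out = -7
So out = -7

Answer: -7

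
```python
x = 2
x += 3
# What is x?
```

Trace:
`x = 2` → x = 2
`x += 3` → x = 5
So x = 5

Answer: 5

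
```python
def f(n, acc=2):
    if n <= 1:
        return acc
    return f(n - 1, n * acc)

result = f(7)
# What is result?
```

Accumulator trace (n, acc): (7, 2) -> (6, 14) -> (5, 84) -> (4, 420) -> (3, 1680) -> (2, 5040) -> (1, 10080) -> return 10080

Answer: 10080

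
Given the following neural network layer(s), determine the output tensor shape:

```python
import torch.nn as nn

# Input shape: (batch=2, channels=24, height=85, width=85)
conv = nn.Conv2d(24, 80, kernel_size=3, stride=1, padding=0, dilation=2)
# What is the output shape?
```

Input: (2, 24, 85, 85) -> Output: (2, 80, 81, 81)

Answer: (2, 80, 81, 81)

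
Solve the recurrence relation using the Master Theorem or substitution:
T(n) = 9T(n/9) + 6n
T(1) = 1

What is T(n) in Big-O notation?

By Master Theorem: a=9, b=9, f(n)=6n. Since log_9(9) = 1 and f(n) = Θ(n^1), Case 2 applies. T(n) = O(n log n).

Answer: O(n log n)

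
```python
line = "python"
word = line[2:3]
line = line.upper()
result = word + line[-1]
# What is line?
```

Trace:
`line = "python"` → line = 'python'
`word = line[2:3]` → word = 't'
`line = line.upper()` → line = 'PYTHON'
`result = word + line[-1]` → result = 'tN'
So line = 'PYTHON'

Answer: 'PYTHON'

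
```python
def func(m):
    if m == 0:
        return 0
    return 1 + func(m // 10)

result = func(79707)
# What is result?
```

Count of digits of 79707: 5

Answer: 5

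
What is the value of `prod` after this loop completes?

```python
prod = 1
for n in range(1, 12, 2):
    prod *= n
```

Product of 1, 3, 5, ... up to 11
`prod` takes the values: 1 → 3 → 15 → 105 → 945 → 10395

Answer: 10395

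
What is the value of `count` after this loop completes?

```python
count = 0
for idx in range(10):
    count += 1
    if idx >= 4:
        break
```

Loop breaks when idx reaches 4, count is 5
`count` takes the values: 0 → 1 → 2 → 3 → 4 → 5

Answer: 5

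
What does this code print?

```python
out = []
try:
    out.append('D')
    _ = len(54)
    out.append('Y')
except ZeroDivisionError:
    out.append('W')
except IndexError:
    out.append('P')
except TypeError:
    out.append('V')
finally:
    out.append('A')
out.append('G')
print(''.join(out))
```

Execution trace: 'D' (try body) → 'V' (except TypeError) → 'A' (finally) → 'G' (after the try/except). Output: DVAG

Answer: DVAG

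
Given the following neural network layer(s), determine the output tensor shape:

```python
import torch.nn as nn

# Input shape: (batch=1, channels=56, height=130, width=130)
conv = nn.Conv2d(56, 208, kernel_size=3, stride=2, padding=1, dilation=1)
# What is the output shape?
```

Input: (1, 56, 130, 130) -> Output: (1, 208, 65, 65)

Answer: (1, 208, 65, 65)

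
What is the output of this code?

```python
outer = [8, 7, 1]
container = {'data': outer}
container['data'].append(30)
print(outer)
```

Key concept: dict holds reference to list.
Step by step:
`outer = [8, 7, 1]` → outer = [8, 7, 1]
`container = {'data': outer}` → container = {'data': [8, 7, 1]}
`container['data'].append(30)` → outer = [8, 7, 1, 30]; container = {'data': [8, 7, 1, 30]}
`print(outer)` → prints [8, 7, 1, 30]

Answer: [8, 7, 1, 30]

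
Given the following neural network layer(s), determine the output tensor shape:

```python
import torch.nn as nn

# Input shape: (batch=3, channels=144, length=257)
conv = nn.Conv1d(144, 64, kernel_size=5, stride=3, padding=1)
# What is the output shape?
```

Input: (3, 144, 257) -> Output: (3, 64, 85)

Answer: (3, 64, 85)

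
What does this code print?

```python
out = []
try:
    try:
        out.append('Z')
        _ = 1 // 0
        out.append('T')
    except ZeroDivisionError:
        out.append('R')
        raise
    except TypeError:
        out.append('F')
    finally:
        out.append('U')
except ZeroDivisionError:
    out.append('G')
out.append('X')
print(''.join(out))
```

Execution trace: 'Z' (try body) → 'R' (except ZeroDivisionError) → 'U' (finally) → 'G' (outer except ZeroDivisionError) → 'X' (after the try/except). Output: ZRUGX

Answer: ZRUGX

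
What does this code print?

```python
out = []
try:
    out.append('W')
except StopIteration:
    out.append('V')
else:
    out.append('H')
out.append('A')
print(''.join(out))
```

Execution trace: 'W' (try body, no exception) → 'H' (else) → 'A' (after the try/except). Output: WHA

Answer: WHA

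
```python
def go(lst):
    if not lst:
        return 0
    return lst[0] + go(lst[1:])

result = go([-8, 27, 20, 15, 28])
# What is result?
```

(-8) + 27 + 20 + 15 + 28 + 0 = 82

Answer: 82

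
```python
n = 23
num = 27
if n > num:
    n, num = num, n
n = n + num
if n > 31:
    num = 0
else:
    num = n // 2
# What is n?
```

Trace:
`n = 23` → n = 23
`num = 27` → num = 27
`if n > num: ...` → n > num is False → no variable changes
`n = n + num` → n = 50
`if n > 31: ...` → n > 31 is True → num = 0
So n = 50

Answer: 50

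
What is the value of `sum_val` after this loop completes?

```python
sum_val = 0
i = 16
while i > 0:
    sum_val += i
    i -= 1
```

Sum 16 down to 1
`sum_val` takes the values: 0 → 16 → 31 → 45 → 58 → 70 → 81 → 91 → 100 → 108 → 115 → 121 → 126 → 130 → 133 → 135 → 136

Answer: 136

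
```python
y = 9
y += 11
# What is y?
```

Trace:
`y = 9` → y = 9
`y += 11` → y = 20
So y = 20

Answer: 20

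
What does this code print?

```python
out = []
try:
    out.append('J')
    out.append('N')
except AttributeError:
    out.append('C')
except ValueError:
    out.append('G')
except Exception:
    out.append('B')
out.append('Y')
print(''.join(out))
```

Execution trace: 'J' (try body) → 'N' (try body, no exception) → 'Y' (after the try/except). Output: JNY

Answer: JNY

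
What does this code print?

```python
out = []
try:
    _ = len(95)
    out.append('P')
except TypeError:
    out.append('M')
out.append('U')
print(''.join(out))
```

Execution trace: 'M' (except TypeError) → 'U' (after the try/except). Output: MU

Answer: MU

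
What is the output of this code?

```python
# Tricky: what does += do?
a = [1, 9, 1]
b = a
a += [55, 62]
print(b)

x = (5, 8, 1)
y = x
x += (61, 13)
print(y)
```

Key concept: += behavior differs for mutable vs immutable.
Step by step:
`a = [1, 9, 1]` → a = [1, 9, 1]
`b = a` → b = [1, 9, 1] (same object as a)
`a += [55, 62]` → a = [1, 9, 1, 55, 62] (same object as b); b = [1, 9, 1, 55, 62] (same object as a)
`print(b)` → prints [1, 9, 1, 55, 62]
`x = (5, 8, 1)` → x = (5, 8, 1)
`y = x` → y = (5, 8, 1)
`x += (61, 13)` → x = (5, 8, 1, 61, 13)
`print(y)` → prints (5, 8, 1)

Answer:
[1, 9, 1, 55, 62]
(5, 8, 1)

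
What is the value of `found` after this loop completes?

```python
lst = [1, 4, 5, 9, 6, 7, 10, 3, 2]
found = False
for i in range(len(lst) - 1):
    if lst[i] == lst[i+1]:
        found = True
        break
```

Check consecutive duplicates in [1, 4, 5, 9, 6, 7, 10, 3, 2]
`found` takes the values: False

Answer: False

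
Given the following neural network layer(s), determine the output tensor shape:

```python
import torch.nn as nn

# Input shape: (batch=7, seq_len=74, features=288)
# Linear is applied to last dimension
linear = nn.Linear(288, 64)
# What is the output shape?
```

Input: (7, 74, 288) -> Output: (7, 74, 64)

Answer: (7, 74, 64)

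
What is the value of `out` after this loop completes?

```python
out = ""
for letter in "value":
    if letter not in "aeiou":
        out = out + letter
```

Remove vowels from 'value'
`out` takes the values: "" → "v" → "vl"

Answer: "vl"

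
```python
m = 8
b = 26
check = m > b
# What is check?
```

Trace:
`m = 8` → m = 8
`b = 26` → b = 26
`check = m > b` → check = False
So check = False

Answer: False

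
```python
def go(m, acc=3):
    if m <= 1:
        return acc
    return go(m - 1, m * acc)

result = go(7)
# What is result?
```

Accumulator trace (n, acc): (7, 3) -> (6, 21) -> (5, 126) -> (4, 630) -> (3, 2520) -> (2, 7560) -> (1, 15120) -> return 15120

Answer: 15120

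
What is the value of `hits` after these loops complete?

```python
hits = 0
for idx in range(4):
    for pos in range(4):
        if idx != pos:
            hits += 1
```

4² - 4 (exclude diagonal)
`hits` takes the values: 0 → 1 → 2 → 3 → 4 → 5 → 6 → 7 → 8 → 9 → 10 → 11 → 12

Answer: 12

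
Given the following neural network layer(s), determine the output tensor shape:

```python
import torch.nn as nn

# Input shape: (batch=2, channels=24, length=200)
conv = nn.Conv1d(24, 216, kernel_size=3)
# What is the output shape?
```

Input: (2, 24, 200) -> Output: (2, 216, 198)

Answer: (2, 216, 198)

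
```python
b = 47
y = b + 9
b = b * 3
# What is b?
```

Trace:
`b = 47` → b = 47
`y = b + 9` → y = 56
`b = b * 3` → b = 141
So b = 141

Answer: 141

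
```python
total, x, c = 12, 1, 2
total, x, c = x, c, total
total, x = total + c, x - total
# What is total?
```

Trace:
`total, x, c = 12, 1, 2` → total = 12; x = 1; c = 2
`total, x, c = x, c, total` → total = 1; x = 2; c = 12
`total, x = total + c, x - total` → total = 13; x = 1
So total = 13

Answer: 13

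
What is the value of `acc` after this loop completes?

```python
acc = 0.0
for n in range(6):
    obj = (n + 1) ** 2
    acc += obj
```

Sum of squared losses 1² + 2² + ... + 6²
`acc` takes the values: 0.0 → 1.0 → 5.0 → 14.0 → 30.0 → 55.0 → 91.0

Answer: 91.0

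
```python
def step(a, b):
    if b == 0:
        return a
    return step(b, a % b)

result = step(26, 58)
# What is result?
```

step(26, 58) -> step(58, 26) -> step(26, 6) -> step(6, 2) -> step(2, 0) -> 2

Answer: 2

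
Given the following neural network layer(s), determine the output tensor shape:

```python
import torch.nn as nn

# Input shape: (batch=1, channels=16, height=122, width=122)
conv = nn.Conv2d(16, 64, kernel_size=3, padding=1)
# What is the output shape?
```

Input: (1, 16, 122, 122) -> Output: (1, 64, 122, 122)

Answer: (1, 64, 122, 122)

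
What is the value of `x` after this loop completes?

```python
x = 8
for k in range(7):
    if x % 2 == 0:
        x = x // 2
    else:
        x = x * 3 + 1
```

Collatz-style transformation from 8
`x` takes the values: 8 → 4 → 2 → 1 → 4 → 2 → 1 → 4

Answer: 4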